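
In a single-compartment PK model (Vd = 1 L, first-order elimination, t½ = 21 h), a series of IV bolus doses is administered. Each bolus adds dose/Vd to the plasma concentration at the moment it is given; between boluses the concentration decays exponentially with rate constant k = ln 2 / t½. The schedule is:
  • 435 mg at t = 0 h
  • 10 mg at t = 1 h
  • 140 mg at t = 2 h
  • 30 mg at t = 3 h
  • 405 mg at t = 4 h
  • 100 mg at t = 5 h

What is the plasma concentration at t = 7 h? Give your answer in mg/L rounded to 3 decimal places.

k = ln 2 / 21 = 0.03301 per h
Dose 1 (435 mg at t=0 h): 435·exp(−0.03301·7) = 345.260 mg/L
Dose 2 (10 mg at t=1 h): 10·exp(−0.03301·6) = 8.203 mg/L
Dose 3 (140 mg at t=2 h): 140·exp(−0.03301·5) = 118.701 mg/L
Dose 4 (30 mg at t=3 h): 30·exp(−0.03301·4) = 26.289 mg/L
Dose 5 (405 mg at t=4 h): 405·exp(−0.03301·3) = 366.818 mg/L
Dose 6 (100 mg at t=5 h): 100·exp(−0.03301·2) = 93.612 mg/L
C(7) = 345.260 + 8.203 + 118.701 + 26.289 + 366.818 + 93.612 = 958.883 mg/L

958.883 mg/L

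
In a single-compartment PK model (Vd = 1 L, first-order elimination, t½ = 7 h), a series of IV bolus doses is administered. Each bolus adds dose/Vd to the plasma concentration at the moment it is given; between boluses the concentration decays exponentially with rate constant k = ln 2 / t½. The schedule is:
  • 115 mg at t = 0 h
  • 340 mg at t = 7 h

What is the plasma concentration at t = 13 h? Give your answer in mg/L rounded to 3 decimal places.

k = ln 2 / 7 = 0.09902 per h
Dose 1 (115 mg at t=0 h): 115·exp(−0.09902·13) = 31.743 mg/L
Dose 2 (340 mg at t=7 h): 340·exp(−0.09902·6) = 187.695 mg/L
C(13) = 31.743 + 187.695 = 219.438 mg/L

219.438 mg/L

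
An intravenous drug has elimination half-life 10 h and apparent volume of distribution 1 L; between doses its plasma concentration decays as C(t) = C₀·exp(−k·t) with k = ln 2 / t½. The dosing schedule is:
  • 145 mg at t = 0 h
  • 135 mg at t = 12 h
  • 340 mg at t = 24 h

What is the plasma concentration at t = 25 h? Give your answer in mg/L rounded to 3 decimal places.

k = ln 2 / 10 = 0.06931 per h
Dose 1 (145 mg at t=0 h): 145·exp(−0.06931·25) = 25.633 mg/L
Dose 2 (135 mg at t=12 h): 135·exp(−0.06931·13) = 54.827 mg/L
Dose 3 (340 mg at t=24 h): 340·exp(−0.06931·1) = 317.231 mg/L
C(25) = 25.633 + 54.827 + 317.231 = 397.691 mg/L

397.691 mg/L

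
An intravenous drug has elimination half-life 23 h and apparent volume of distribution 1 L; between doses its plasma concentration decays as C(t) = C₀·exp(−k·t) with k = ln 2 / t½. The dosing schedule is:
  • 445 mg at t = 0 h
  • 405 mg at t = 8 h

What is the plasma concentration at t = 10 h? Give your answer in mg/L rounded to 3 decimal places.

710.524 mg/L

k = ln 2 / 23 = 0.03014 per h
Dose 1 (445 mg at t=0 h): 445·exp(−0.03014·10) = 329.213 mg/L
Dose 2 (405 mg at t=8 h): 405·exp(−0.03014·2) = 381.310 mg/L
C(10) = 329.213 + 381.310 = 710.524 mg/L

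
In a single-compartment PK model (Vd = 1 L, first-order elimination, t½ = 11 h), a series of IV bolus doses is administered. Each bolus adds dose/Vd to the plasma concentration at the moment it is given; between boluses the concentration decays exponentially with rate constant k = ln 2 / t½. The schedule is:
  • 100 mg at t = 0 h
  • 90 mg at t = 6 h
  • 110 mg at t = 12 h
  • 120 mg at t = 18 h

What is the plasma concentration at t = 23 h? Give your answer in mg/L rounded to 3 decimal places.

196.875 mg/L

k = ln 2 / 11 = 0.06301 per h
Dose 1 (100 mg at t=0 h): 100·exp(−0.06301·23) = 23.473 mg/L
Dose 2 (90 mg at t=6 h): 90·exp(−0.06301·17) = 30.833 mg/L
Dose 3 (110 mg at t=12 h): 110·exp(−0.06301·11) = 55.000 mg/L
Dose 4 (120 mg at t=18 h): 120·exp(−0.06301·5) = 87.569 mg/L
C(23) = 23.473 + 30.833 + 55.000 + 87.569 = 196.875 mg/L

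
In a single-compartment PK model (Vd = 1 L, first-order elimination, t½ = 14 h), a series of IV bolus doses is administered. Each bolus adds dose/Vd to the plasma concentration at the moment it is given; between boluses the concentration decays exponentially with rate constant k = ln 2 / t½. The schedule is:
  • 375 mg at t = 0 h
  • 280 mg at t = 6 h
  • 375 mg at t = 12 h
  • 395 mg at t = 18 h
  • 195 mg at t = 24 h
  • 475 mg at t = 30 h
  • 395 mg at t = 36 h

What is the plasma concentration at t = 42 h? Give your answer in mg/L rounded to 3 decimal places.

934.959 mg/L

k = ln 2 / 14 = 0.04951 per h
Dose 1 (375 mg at t=0 h): 375·exp(−0.04951·42) = 46.875 mg/L
Dose 2 (280 mg at t=6 h): 280·exp(−0.04951·36) = 47.107 mg/L
Dose 3 (375 mg at t=12 h): 375·exp(−0.04951·30) = 84.912 mg/L
Dose 4 (395 mg at t=18 h): 395·exp(−0.04951·24) = 120.378 mg/L
Dose 5 (195 mg at t=24 h): 195·exp(−0.04951·18) = 79.983 mg/L
Dose 6 (475 mg at t=30 h): 475·exp(−0.04951·12) = 262.221 mg/L
Dose 7 (395 mg at t=36 h): 395·exp(−0.04951·6) = 293.484 mg/L
C(42) = 46.875 + 47.107 + 84.912 + 120.378 + 79.983 + 262.221 + 293.484 = 934.959 mg/L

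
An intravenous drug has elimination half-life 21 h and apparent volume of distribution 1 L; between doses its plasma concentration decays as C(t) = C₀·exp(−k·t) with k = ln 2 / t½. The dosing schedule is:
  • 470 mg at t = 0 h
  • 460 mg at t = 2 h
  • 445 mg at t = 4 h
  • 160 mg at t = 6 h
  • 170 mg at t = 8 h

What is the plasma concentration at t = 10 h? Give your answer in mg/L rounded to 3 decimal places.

k = ln 2 / 21 = 0.03301 per h
Dose 1 (470 mg at t=0 h): 470·exp(−0.03301·10) = 337.870 mg/L
Dose 2 (460 mg at t=2 h): 460·exp(−0.03301·8) = 353.248 mg/L
Dose 3 (445 mg at t=4 h): 445·exp(−0.03301·6) = 365.049 mg/L
Dose 4 (160 mg at t=6 h): 160·exp(−0.03301·4) = 140.211 mg/L
Dose 5 (170 mg at t=8 h): 170·exp(−0.03301·2) = 159.140 mg/L
C(10) = 337.870 + 353.248 + 365.049 + 140.211 + 159.140 = 1355.518 mg/L

1355.518 mg/L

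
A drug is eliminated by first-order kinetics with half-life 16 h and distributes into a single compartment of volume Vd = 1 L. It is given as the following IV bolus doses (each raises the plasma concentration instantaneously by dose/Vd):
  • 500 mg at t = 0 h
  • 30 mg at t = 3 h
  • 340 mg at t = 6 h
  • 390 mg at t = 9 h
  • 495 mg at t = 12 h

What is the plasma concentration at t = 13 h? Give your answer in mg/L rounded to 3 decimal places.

1357.173 mg/L

k = ln 2 / 16 = 0.04332 per h
Dose 1 (500 mg at t=0 h): 500·exp(−0.04332·13) = 284.697 mg/L
Dose 2 (30 mg at t=3 h): 30·exp(−0.04332·10) = 19.453 mg/L
Dose 3 (340 mg at t=6 h): 340·exp(−0.04332·7) = 251.060 mg/L
Dose 4 (390 mg at t=9 h): 390·exp(−0.04332·4) = 327.950 mg/L
Dose 5 (495 mg at t=12 h): 495·exp(−0.04332·1) = 474.014 mg/L
C(13) = 284.697 + 19.453 + 251.060 + 327.950 + 474.014 = 1357.173 mg/L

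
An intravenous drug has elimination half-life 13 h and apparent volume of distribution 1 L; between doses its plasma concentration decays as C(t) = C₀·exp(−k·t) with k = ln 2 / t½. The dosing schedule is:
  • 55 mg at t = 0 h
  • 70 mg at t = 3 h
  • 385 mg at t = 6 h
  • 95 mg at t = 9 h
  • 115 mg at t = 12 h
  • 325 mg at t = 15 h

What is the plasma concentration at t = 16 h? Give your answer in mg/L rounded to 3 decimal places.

750.772 mg/L

k = ln 2 / 13 = 0.05332 per h
Dose 1 (55 mg at t=0 h): 55·exp(−0.05332·16) = 23.435 mg/L
Dose 2 (70 mg at t=3 h): 70·exp(−0.05332·13) = 35.000 mg/L
Dose 3 (385 mg at t=6 h): 385·exp(−0.05332·10) = 225.891 mg/L
Dose 4 (95 mg at t=9 h): 95·exp(−0.05332·7) = 65.408 mg/L
Dose 5 (115 mg at t=12 h): 115·exp(−0.05332·4) = 92.912 mg/L
Dose 6 (325 mg at t=15 h): 325·exp(−0.05332·1) = 308.125 mg/L
C(16) = 23.435 + 35.000 + 225.891 + 65.408 + 92.912 + 308.125 = 750.772 mg/L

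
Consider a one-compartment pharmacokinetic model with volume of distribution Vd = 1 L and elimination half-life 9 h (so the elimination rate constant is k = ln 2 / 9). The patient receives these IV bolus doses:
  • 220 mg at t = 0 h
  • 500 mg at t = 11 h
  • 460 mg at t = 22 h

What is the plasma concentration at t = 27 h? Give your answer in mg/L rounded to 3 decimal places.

k = ln 2 / 9 = 0.07702 per h
Dose 1 (220 mg at t=0 h): 220·exp(−0.07702·27) = 27.500 mg/L
Dose 2 (500 mg at t=11 h): 500·exp(−0.07702·16) = 145.816 mg/L
Dose 3 (460 mg at t=22 h): 460·exp(−0.07702·5) = 312.982 mg/L
C(27) = 27.500 + 145.816 + 312.982 = 486.298 mg/L

486.298 mg/L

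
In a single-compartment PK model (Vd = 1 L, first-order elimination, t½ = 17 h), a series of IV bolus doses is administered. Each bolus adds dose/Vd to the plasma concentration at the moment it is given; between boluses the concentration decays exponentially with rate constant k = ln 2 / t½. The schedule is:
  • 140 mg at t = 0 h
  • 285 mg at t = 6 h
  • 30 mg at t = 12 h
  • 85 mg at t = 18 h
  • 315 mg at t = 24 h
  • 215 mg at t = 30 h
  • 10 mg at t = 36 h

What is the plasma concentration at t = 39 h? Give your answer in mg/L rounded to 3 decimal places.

k = ln 2 / 17 = 0.04077 per h
Dose 1 (140 mg at t=0 h): 140·exp(−0.04077·39) = 28.545 mg/L
Dose 2 (285 mg at t=6 h): 285·exp(−0.04077·33) = 74.215 mg/L
Dose 3 (30 mg at t=12 h): 30·exp(−0.04077·27) = 9.977 mg/L
Dose 4 (85 mg at t=18 h): 85·exp(−0.04077·21) = 36.104 mg/L
Dose 5 (315 mg at t=24 h): 315·exp(−0.04077·15) = 170.882 mg/L
Dose 6 (215 mg at t=30 h): 215·exp(−0.04077·9) = 148.960 mg/L
Dose 7 (10 mg at t=36 h): 10·exp(−0.04077·3) = 8.849 mg/L
C(39) = 28.545 + 74.215 + 9.977 + 36.104 + 170.882 + 148.960 + 8.849 = 477.532 mg/L

477.532 mg/L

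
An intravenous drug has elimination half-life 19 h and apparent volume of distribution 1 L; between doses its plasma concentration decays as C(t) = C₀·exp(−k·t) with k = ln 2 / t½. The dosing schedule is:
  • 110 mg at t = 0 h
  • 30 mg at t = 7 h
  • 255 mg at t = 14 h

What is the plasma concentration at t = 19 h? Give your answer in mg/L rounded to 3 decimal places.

286.846 mg/L

k = ln 2 / 19 = 0.03648 per h
Dose 1 (110 mg at t=0 h): 110·exp(−0.03648·19) = 55.000 mg/L
Dose 2 (30 mg at t=7 h): 30·exp(−0.03648·12) = 19.364 mg/L
Dose 3 (255 mg at t=14 h): 255·exp(−0.03648·5) = 212.482 mg/L
C(19) = 55.000 + 19.364 + 212.482 = 286.846 mg/L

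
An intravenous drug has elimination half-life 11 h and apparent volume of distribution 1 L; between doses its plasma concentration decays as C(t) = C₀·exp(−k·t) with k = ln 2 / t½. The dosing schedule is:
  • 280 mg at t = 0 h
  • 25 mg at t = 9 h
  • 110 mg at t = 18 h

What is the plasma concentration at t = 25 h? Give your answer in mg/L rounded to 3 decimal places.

137.831 mg/L

k = ln 2 / 11 = 0.06301 per h
Dose 1 (280 mg at t=0 h): 280·exp(−0.06301·25) = 57.943 mg/L
Dose 2 (25 mg at t=9 h): 25·exp(−0.06301·16) = 9.122 mg/L
Dose 3 (110 mg at t=18 h): 110·exp(−0.06301·7) = 70.767 mg/L
C(25) = 57.943 + 9.122 + 70.767 = 137.831 mg/L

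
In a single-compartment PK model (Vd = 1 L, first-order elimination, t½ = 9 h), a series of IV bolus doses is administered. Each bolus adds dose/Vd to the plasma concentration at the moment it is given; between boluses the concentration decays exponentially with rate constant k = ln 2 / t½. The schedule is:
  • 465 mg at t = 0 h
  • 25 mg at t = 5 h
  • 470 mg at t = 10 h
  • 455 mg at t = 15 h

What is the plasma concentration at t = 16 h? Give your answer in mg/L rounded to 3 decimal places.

k = ln 2 / 9 = 0.07702 per h
Dose 1 (465 mg at t=0 h): 465·exp(−0.07702·16) = 135.609 mg/L
Dose 2 (25 mg at t=5 h): 25·exp(−0.07702·11) = 10.716 mg/L
Dose 3 (470 mg at t=10 h): 470·exp(−0.07702·6) = 296.081 mg/L
Dose 4 (455 mg at t=15 h): 455·exp(−0.07702·1) = 421.273 mg/L
C(16) = 135.609 + 10.716 + 296.081 + 421.273 = 863.679 mg/L

863.679 mg/L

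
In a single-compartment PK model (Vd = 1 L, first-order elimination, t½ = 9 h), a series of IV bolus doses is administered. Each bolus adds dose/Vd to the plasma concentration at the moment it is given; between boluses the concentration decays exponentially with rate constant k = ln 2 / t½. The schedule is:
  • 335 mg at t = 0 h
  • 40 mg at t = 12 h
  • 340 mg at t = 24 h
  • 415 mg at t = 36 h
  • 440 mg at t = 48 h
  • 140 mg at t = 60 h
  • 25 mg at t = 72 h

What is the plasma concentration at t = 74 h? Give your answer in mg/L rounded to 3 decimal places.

k = ln 2 / 9 = 0.07702 per h
Dose 1 (335 mg at t=0 h): 335·exp(−0.07702·74) = 1.122 mg/L
Dose 2 (40 mg at t=12 h): 40·exp(−0.07702·62) = 0.338 mg/L
Dose 3 (340 mg at t=24 h): 340·exp(−0.07702·50) = 7.229 mg/L
Dose 4 (415 mg at t=36 h): 415·exp(−0.07702·38) = 22.235 mg/L
Dose 5 (440 mg at t=48 h): 440·exp(−0.07702·26) = 59.403 mg/L
Dose 6 (140 mg at t=60 h): 140·exp(−0.07702·14) = 47.628 mg/L
Dose 7 (25 mg at t=72 h): 25·exp(−0.07702·2) = 21.431 mg/L
C(74) = 1.122 + 0.338 + 7.229 + 22.235 + 59.403 + 47.628 + 21.431 = 159.385 mg/L

159.385 mg/L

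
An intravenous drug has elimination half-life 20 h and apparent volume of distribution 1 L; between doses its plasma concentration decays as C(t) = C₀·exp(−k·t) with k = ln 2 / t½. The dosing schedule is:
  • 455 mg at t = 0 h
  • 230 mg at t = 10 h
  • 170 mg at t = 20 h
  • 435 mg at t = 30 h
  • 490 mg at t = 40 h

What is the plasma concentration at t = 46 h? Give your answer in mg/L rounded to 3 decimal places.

k = ln 2 / 20 = 0.03466 per h
Dose 1 (455 mg at t=0 h): 455·exp(−0.03466·46) = 92.394 mg/L
Dose 2 (230 mg at t=10 h): 230·exp(−0.03466·36) = 66.050 mg/L
Dose 3 (170 mg at t=20 h): 170·exp(−0.03466·26) = 69.041 mg/L
Dose 4 (435 mg at t=30 h): 435·exp(−0.03466·16) = 249.842 mg/L
Dose 5 (490 mg at t=40 h): 490·exp(−0.03466·6) = 398.004 mg/L
C(46) = 92.394 + 66.050 + 69.041 + 249.842 + 398.004 = 875.331 mg/L

875.331 mg/L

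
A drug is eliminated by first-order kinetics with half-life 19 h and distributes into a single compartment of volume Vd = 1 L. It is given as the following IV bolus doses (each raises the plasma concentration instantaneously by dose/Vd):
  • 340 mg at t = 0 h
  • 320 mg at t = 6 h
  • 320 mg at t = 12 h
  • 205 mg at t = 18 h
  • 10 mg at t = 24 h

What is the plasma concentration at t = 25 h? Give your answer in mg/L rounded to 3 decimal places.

k = ln 2 / 19 = 0.03648 per h
Dose 1 (340 mg at t=0 h): 340·exp(−0.03648·25) = 136.580 mg/L
Dose 2 (320 mg at t=6 h): 320·exp(−0.03648·19) = 160.000 mg/L
Dose 3 (320 mg at t=12 h): 320·exp(−0.03648·13) = 199.151 mg/L
Dose 4 (205 mg at t=18 h): 205·exp(−0.03648·7) = 158.799 mg/L
Dose 5 (10 mg at t=24 h): 10·exp(−0.03648·1) = 9.642 mg/L
C(25) = 136.580 + 160.000 + 199.151 + 158.799 + 9.642 = 664.172 mg/L

664.172 mg/L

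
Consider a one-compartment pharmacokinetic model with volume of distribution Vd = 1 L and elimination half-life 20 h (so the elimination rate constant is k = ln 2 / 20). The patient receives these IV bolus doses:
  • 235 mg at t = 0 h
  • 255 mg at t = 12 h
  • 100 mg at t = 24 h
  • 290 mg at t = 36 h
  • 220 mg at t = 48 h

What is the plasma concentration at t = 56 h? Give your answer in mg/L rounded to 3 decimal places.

k = ln 2 / 20 = 0.03466 per h
Dose 1 (235 mg at t=0 h): 235·exp(−0.03466·56) = 33.743 mg/L
Dose 2 (255 mg at t=12 h): 255·exp(−0.03466·44) = 55.498 mg/L
Dose 3 (100 mg at t=24 h): 100·exp(−0.03466·32) = 32.988 mg/L
Dose 4 (290 mg at t=36 h): 290·exp(−0.03466·20) = 145.000 mg/L
Dose 5 (220 mg at t=48 h): 220·exp(−0.03466·8) = 166.729 mg/L
C(56) = 33.743 + 55.498 + 32.988 + 145.000 + 166.729 = 433.957 mg/L

433.957 mg/L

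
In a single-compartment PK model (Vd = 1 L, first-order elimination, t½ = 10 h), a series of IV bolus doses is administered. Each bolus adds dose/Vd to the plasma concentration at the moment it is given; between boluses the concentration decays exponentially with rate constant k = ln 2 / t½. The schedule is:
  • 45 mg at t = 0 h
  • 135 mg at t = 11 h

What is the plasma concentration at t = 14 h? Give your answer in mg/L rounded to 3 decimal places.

126.706 mg/L

k = ln 2 / 10 = 0.06931 per h
Dose 1 (45 mg at t=0 h): 45·exp(−0.06931·14) = 17.052 mg/L
Dose 2 (135 mg at t=11 h): 135·exp(−0.06931·3) = 109.654 mg/L
C(14) = 17.052 + 109.654 = 126.706 mg/L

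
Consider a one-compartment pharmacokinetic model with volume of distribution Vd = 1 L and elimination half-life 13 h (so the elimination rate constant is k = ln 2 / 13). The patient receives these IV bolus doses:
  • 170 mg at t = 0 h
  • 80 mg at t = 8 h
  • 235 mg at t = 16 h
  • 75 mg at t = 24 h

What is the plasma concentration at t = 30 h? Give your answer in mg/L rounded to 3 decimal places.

224.957 mg/L

k = ln 2 / 13 = 0.05332 per h
Dose 1 (170 mg at t=0 h): 170·exp(−0.05332·30) = 34.337 mg/L
Dose 2 (80 mg at t=8 h): 80·exp(−0.05332·22) = 24.755 mg/L
Dose 3 (235 mg at t=16 h): 235·exp(−0.05332·14) = 111.399 mg/L
Dose 4 (75 mg at t=24 h): 75·exp(−0.05332·6) = 54.466 mg/L
C(30) = 34.337 + 24.755 + 111.399 + 54.466 = 224.957 mg/L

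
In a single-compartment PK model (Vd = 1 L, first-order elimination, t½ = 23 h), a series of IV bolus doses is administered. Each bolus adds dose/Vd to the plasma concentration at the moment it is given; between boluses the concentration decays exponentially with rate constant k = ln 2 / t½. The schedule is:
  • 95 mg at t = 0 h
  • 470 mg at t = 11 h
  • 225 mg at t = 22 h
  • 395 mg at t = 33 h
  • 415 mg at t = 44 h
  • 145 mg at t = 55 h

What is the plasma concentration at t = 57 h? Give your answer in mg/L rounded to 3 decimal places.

k = ln 2 / 23 = 0.03014 per h
Dose 1 (95 mg at t=0 h): 95·exp(−0.03014·57) = 17.049 mg/L
Dose 2 (470 mg at t=11 h): 470·exp(−0.03014·46) = 117.500 mg/L
Dose 3 (225 mg at t=22 h): 225·exp(−0.03014·35) = 78.360 mg/L
Dose 4 (395 mg at t=33 h): 395·exp(−0.03014·24) = 191.637 mg/L
Dose 5 (415 mg at t=44 h): 415·exp(−0.03014·13) = 280.479 mg/L
Dose 6 (145 mg at t=55 h): 145·exp(−0.03014·2) = 136.518 mg/L
C(57) = 17.049 + 117.500 + 78.360 + 191.637 + 280.479 + 136.518 = 821.543 mg/L

821.543 mg/L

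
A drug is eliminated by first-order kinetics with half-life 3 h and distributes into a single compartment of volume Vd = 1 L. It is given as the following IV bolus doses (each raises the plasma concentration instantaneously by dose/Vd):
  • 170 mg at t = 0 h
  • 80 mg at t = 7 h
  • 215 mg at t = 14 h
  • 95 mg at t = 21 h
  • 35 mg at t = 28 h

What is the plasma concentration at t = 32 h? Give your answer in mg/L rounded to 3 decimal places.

k = ln 2 / 3 = 0.23105 per h
Dose 1 (170 mg at t=0 h): 170·exp(−0.23105·32) = 0.105 mg/L
Dose 2 (80 mg at t=7 h): 80·exp(−0.23105·25) = 0.248 mg/L
Dose 3 (215 mg at t=14 h): 215·exp(−0.23105·18) = 3.359 mg/L
Dose 4 (95 mg at t=21 h): 95·exp(−0.23105·11) = 7.481 mg/L
Dose 5 (35 mg at t=28 h): 35·exp(−0.23105·4) = 13.890 mg/L
C(32) = 0.105 + 0.248 + 3.359 + 7.481 + 13.890 = 25.083 mg/L

25.083 mg/L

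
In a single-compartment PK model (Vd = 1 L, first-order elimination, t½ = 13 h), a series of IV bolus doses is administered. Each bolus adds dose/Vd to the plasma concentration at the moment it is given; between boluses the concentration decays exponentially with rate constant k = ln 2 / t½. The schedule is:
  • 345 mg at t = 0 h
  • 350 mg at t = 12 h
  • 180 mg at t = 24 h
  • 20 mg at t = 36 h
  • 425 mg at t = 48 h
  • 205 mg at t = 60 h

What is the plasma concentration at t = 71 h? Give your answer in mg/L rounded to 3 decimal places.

279.386 mg/L

k = ln 2 / 13 = 0.05332 per h
Dose 1 (345 mg at t=0 h): 345·exp(−0.05332·71) = 7.829 mg/L
Dose 2 (350 mg at t=12 h): 350·exp(−0.05332·59) = 15.061 mg/L
Dose 3 (180 mg at t=24 h): 180·exp(−0.05332·47) = 14.687 mg/L
Dose 4 (20 mg at t=36 h): 20·exp(−0.05332·35) = 3.094 mg/L
Dose 5 (425 mg at t=48 h): 425·exp(−0.05332·23) = 124.680 mg/L
Dose 6 (205 mg at t=60 h): 205·exp(−0.05332·11) = 114.034 mg/L
C(71) = 7.829 + 15.061 + 14.687 + 3.094 + 124.680 + 114.034 = 279.386 mg/L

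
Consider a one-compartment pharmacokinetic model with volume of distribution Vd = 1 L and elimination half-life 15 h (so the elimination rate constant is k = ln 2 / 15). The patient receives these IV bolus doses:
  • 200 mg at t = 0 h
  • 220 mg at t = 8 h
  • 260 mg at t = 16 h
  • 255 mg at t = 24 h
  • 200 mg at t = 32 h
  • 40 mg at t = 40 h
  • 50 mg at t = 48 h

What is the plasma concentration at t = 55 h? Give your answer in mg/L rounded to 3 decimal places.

k = ln 2 / 15 = 0.04621 per h
Dose 1 (200 mg at t=0 h): 200·exp(−0.04621·55) = 15.749 mg/L
Dose 2 (220 mg at t=8 h): 220·exp(−0.04621·47) = 25.072 mg/L
Dose 3 (260 mg at t=16 h): 260·exp(−0.04621·39) = 42.884 mg/L
Dose 4 (255 mg at t=24 h): 255·exp(−0.04621·31) = 60.871 mg/L
Dose 5 (200 mg at t=32 h): 200·exp(−0.04621·23) = 69.096 mg/L
Dose 6 (40 mg at t=40 h): 40·exp(−0.04621·15) = 20.000 mg/L
Dose 7 (50 mg at t=48 h): 50·exp(−0.04621·7) = 36.182 mg/L
C(55) = 15.749 + 25.072 + 42.884 + 60.871 + 69.096 + 20.000 + 36.182 = 269.854 mg/L

269.854 mg/L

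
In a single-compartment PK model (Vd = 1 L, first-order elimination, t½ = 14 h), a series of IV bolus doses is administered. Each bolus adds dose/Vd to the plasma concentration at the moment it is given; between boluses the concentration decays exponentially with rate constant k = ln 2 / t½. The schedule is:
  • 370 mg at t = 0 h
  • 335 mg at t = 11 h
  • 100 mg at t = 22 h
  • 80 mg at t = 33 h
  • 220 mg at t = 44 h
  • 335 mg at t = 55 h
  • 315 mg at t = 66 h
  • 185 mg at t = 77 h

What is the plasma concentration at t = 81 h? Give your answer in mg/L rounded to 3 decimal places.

459.339 mg/L

k = ln 2 / 14 = 0.04951 per h
Dose 1 (370 mg at t=0 h): 370·exp(−0.04951·81) = 6.707 mg/L
Dose 2 (335 mg at t=11 h): 335·exp(−0.04951·70) = 10.469 mg/L
Dose 3 (100 mg at t=22 h): 100·exp(−0.04951·59) = 5.387 mg/L
Dose 4 (80 mg at t=33 h): 80·exp(−0.04951·48) = 7.430 mg/L
Dose 5 (220 mg at t=44 h): 220·exp(−0.04951·37) = 35.224 mg/L
Dose 6 (335 mg at t=55 h): 335·exp(−0.04951·26) = 92.467 mg/L
Dose 7 (315 mg at t=66 h): 315·exp(−0.04951·15) = 149.892 mg/L
Dose 8 (185 mg at t=77 h): 185·exp(−0.04951·4) = 151.762 mg/L
C(81) = 6.707 + 10.469 + 5.387 + 7.430 + 35.224 + 92.467 + 149.892 + 151.762 = 459.339 mg/L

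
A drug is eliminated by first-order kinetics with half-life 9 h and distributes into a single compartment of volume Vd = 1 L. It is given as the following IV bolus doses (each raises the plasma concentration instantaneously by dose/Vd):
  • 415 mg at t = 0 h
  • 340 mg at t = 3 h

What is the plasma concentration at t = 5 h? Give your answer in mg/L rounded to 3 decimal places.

573.827 mg/L

k = ln 2 / 9 = 0.07702 per h
Dose 1 (415 mg at t=0 h): 415·exp(−0.07702·5) = 282.364 mg/L
Dose 2 (340 mg at t=3 h): 340·exp(−0.07702·2) = 291.463 mg/L
C(5) = 282.364 + 291.463 = 573.827 mg/L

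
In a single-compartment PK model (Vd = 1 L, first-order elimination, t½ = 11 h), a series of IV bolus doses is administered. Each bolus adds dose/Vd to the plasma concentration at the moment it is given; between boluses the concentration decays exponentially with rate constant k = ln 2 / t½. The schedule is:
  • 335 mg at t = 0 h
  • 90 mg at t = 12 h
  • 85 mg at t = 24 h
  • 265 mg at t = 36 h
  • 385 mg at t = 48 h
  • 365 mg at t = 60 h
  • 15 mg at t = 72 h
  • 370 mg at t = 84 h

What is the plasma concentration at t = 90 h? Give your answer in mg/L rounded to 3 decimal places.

352.715 mg/L

k = ln 2 / 11 = 0.06301 per h
Dose 1 (335 mg at t=0 h): 335·exp(−0.06301·90) = 1.154 mg/L
Dose 2 (90 mg at t=12 h): 90·exp(−0.06301·78) = 0.660 mg/L
Dose 3 (85 mg at t=24 h): 85·exp(−0.06301·66) = 1.328 mg/L
Dose 4 (265 mg at t=36 h): 265·exp(−0.06301·54) = 8.820 mg/L
Dose 5 (385 mg at t=48 h): 385·exp(−0.06301·42) = 27.294 mg/L
Dose 6 (365 mg at t=60 h): 365·exp(−0.06301·30) = 55.119 mg/L
Dose 7 (15 mg at t=72 h): 15·exp(−0.06301·18) = 4.825 mg/L
Dose 8 (370 mg at t=84 h): 370·exp(−0.06301·6) = 253.515 mg/L
C(90) = 1.154 + 0.660 + 1.328 + 8.820 + 27.294 + 55.119 + 4.825 + 253.515 = 352.715 mg/L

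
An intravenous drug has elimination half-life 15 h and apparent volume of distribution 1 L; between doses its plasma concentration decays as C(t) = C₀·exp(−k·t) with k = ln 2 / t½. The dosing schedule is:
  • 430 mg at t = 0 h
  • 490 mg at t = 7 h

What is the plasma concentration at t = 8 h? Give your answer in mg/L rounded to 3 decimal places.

k = ln 2 / 15 = 0.04621 per h
Dose 1 (430 mg at t=0 h): 430·exp(−0.04621·8) = 297.111 mg/L
Dose 2 (490 mg at t=7 h): 490·exp(−0.04621·1) = 467.872 mg/L
C(8) = 297.111 + 467.872 = 764.984 mg/L

764.984 mg/L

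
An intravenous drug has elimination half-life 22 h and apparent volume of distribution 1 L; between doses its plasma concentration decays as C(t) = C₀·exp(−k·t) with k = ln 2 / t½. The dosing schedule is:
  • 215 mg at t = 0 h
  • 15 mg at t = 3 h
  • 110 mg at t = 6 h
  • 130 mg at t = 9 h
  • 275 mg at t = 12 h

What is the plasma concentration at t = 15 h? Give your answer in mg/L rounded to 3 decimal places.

k = ln 2 / 22 = 0.03151 per h
Dose 1 (215 mg at t=0 h): 215·exp(−0.03151·15) = 134.027 mg/L
Dose 2 (15 mg at t=3 h): 15·exp(−0.03151·12) = 10.278 mg/L
Dose 3 (110 mg at t=6 h): 110·exp(−0.03151·9) = 82.841 mg/L
Dose 4 (130 mg at t=9 h): 130·exp(−0.03151·6) = 107.608 mg/L
Dose 5 (275 mg at t=12 h): 275·exp(−0.03151·3) = 250.198 mg/L
C(15) = 134.027 + 10.278 + 82.841 + 107.608 + 250.198 = 584.950 mg/L

584.950 mg/L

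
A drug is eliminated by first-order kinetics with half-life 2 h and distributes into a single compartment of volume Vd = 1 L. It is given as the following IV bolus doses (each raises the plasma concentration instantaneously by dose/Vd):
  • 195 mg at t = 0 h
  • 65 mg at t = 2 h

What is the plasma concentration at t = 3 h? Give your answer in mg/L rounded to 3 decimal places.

k = ln 2 / 2 = 0.34657 per h
Dose 1 (195 mg at t=0 h): 195·exp(−0.34657·3) = 68.943 mg/L
Dose 2 (65 mg at t=2 h): 65·exp(−0.34657·1) = 45.962 mg/L
C(3) = 68.943 + 45.962 = 114.905 mg/L

114.905 mg/L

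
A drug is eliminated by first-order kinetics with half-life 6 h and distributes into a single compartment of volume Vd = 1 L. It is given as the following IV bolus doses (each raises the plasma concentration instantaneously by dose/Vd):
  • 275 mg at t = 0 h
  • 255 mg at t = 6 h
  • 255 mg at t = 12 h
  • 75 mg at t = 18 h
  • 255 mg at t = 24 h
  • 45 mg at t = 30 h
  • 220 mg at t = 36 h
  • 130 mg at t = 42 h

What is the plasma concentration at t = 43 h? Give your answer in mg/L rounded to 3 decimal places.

268.975 mg/L

k = ln 2 / 6 = 0.11552 per h
Dose 1 (275 mg at t=0 h): 275·exp(−0.11552·43) = 1.914 mg/L
Dose 2 (255 mg at t=6 h): 255·exp(−0.11552·37) = 3.550 mg/L
Dose 3 (255 mg at t=12 h): 255·exp(−0.11552·31) = 7.099 mg/L
Dose 4 (75 mg at t=18 h): 75·exp(−0.11552·25) = 4.176 mg/L
Dose 5 (255 mg at t=24 h): 255·exp(−0.11552·19) = 28.397 mg/L
Dose 6 (45 mg at t=30 h): 45·exp(−0.11552·13) = 10.023 mg/L
Dose 7 (220 mg at t=36 h): 220·exp(−0.11552·7) = 97.999 mg/L
Dose 8 (130 mg at t=42 h): 130·exp(−0.11552·1) = 115.817 mg/L
C(43) = 1.914 + 3.550 + 7.099 + 4.176 + 28.397 + 10.023 + 97.999 + 115.817 = 268.975 mg/L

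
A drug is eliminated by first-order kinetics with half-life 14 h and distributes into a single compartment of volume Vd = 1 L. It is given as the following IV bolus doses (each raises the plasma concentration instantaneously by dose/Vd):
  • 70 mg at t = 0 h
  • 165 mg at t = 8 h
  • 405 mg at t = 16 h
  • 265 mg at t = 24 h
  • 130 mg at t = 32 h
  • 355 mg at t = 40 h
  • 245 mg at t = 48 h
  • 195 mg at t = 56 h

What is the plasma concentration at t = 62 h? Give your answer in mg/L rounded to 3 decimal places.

512.815 mg/L

k = ln 2 / 14 = 0.04951 per h
Dose 1 (70 mg at t=0 h): 70·exp(−0.04951·62) = 3.251 mg/L
Dose 2 (165 mg at t=8 h): 165·exp(−0.04951·54) = 11.386 mg/L
Dose 3 (405 mg at t=16 h): 405·exp(−0.04951·46) = 41.529 mg/L
Dose 4 (265 mg at t=24 h): 265·exp(−0.04951·38) = 40.380 mg/L
Dose 5 (130 mg at t=32 h): 130·exp(−0.04951·30) = 29.436 mg/L
Dose 6 (355 mg at t=40 h): 355·exp(−0.04951·22) = 119.449 mg/L
Dose 7 (245 mg at t=48 h): 245·exp(−0.04951·14) = 122.500 mg/L
Dose 8 (195 mg at t=56 h): 195·exp(−0.04951·6) = 144.884 mg/L
C(62) = 3.251 + 11.386 + 41.529 + 40.380 + 29.436 + 119.449 + 122.500 + 144.884 = 512.815 mg/L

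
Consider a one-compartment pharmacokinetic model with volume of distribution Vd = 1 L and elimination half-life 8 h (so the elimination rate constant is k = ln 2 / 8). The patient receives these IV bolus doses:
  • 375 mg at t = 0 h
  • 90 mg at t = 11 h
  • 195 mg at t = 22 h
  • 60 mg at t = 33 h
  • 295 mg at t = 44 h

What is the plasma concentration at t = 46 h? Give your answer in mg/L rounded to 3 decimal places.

k = ln 2 / 8 = 0.08664 per h
Dose 1 (375 mg at t=0 h): 375·exp(−0.08664·46) = 6.968 mg/L
Dose 2 (90 mg at t=11 h): 90·exp(−0.08664·35) = 4.337 mg/L
Dose 3 (195 mg at t=22 h): 195·exp(−0.08664·24) = 24.375 mg/L
Dose 4 (60 mg at t=33 h): 60·exp(−0.08664·13) = 19.453 mg/L
Dose 5 (295 mg at t=44 h): 295·exp(−0.08664·2) = 248.064 mg/L
C(46) = 6.968 + 4.337 + 24.375 + 19.453 + 248.064 = 303.198 mg/L

303.198 mg/L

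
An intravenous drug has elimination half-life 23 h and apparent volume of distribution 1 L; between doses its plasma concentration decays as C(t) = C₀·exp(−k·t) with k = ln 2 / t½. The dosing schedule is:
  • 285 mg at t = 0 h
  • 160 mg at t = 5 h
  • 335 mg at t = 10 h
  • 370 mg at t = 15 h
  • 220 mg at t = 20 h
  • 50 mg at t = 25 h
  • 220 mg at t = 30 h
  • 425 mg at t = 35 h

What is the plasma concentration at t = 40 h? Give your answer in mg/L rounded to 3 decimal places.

k = ln 2 / 23 = 0.03014 per h
Dose 1 (285 mg at t=0 h): 285·exp(−0.03014·40) = 85.372 mg/L
Dose 2 (160 mg at t=5 h): 160·exp(−0.03014·35) = 55.723 mg/L
Dose 3 (335 mg at t=10 h): 335·exp(−0.03014·30) = 135.643 mg/L
Dose 4 (370 mg at t=15 h): 370·exp(−0.03014·25) = 174.179 mg/L
Dose 5 (220 mg at t=20 h): 220·exp(−0.03014·20) = 120.409 mg/L
Dose 6 (50 mg at t=25 h): 50·exp(−0.03014·15) = 31.816 mg/L
Dose 7 (220 mg at t=30 h): 220·exp(−0.03014·10) = 162.757 mg/L
Dose 8 (425 mg at t=35 h): 425·exp(−0.03014·5) = 365.551 mg/L
C(40) = 85.372 + 55.723 + 135.643 + 174.179 + 120.409 + 31.816 + 162.757 + 365.551 = 1131.448 mg/L

1131.448 mg/L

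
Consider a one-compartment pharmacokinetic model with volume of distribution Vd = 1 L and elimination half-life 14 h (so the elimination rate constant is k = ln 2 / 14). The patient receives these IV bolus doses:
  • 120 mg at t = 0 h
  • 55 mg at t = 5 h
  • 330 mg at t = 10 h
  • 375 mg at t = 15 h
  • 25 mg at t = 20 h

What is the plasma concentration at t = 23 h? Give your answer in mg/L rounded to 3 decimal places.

508.266 mg/L

k = ln 2 / 14 = 0.04951 per h
Dose 1 (120 mg at t=0 h): 120·exp(−0.04951·23) = 38.427 mg/L
Dose 2 (55 mg at t=5 h): 55·exp(−0.04951·18) = 22.559 mg/L
Dose 3 (330 mg at t=10 h): 330·exp(−0.04951·13) = 173.375 mg/L
Dose 4 (375 mg at t=15 h): 375·exp(−0.04951·8) = 252.356 mg/L
Dose 5 (25 mg at t=20 h): 25·exp(−0.04951·3) = 21.549 mg/L
C(23) = 38.427 + 22.559 + 173.375 + 252.356 + 21.549 = 508.266 mg/L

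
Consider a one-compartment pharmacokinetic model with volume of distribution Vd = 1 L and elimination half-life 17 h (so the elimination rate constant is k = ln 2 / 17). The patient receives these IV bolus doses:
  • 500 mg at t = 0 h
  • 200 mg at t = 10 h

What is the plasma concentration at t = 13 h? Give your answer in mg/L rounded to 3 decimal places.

471.260 mg/L

k = ln 2 / 17 = 0.04077 per h
Dose 1 (500 mg at t=0 h): 500·exp(−0.04077·13) = 294.287 mg/L
Dose 2 (200 mg at t=10 h): 200·exp(−0.04077·3) = 176.973 mg/L
C(13) = 294.287 + 176.973 = 471.260 mg/L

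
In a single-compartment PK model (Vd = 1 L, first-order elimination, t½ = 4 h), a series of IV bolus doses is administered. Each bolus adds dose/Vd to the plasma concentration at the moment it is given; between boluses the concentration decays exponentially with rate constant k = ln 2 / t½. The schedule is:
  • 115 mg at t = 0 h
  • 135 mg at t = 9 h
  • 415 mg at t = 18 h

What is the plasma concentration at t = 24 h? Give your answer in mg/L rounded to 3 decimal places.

k = ln 2 / 4 = 0.17329 per h
Dose 1 (115 mg at t=0 h): 115·exp(−0.17329·24) = 1.797 mg/L
Dose 2 (135 mg at t=9 h): 135·exp(−0.17329·15) = 10.034 mg/L
Dose 3 (415 mg at t=18 h): 415·exp(−0.17329·6) = 146.725 mg/L
C(24) = 1.797 + 10.034 + 146.725 = 158.555 mg/L

158.555 mg/L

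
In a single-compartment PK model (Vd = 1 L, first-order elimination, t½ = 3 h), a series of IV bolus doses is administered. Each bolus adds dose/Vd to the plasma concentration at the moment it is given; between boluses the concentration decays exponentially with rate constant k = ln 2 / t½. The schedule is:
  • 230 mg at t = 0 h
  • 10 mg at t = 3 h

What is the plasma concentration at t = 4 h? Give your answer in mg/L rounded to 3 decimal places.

99.213 mg/L

k = ln 2 / 3 = 0.23105 per h
Dose 1 (230 mg at t=0 h): 230·exp(−0.23105·4) = 91.276 mg/L
Dose 2 (10 mg at t=3 h): 10·exp(−0.23105·1) = 7.937 mg/L
C(4) = 91.276 + 7.937 = 99.213 mg/L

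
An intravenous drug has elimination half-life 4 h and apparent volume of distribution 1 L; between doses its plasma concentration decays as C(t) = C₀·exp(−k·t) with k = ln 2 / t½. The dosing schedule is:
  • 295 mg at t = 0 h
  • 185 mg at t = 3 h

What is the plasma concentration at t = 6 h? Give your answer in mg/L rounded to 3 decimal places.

k = ln 2 / 4 = 0.17329 per h
Dose 1 (295 mg at t=0 h): 295·exp(−0.17329·6) = 104.298 mg/L
Dose 2 (185 mg at t=3 h): 185·exp(−0.17329·3) = 110.002 mg/L
C(6) = 104.298 + 110.002 = 214.300 mg/L

214.300 mg/L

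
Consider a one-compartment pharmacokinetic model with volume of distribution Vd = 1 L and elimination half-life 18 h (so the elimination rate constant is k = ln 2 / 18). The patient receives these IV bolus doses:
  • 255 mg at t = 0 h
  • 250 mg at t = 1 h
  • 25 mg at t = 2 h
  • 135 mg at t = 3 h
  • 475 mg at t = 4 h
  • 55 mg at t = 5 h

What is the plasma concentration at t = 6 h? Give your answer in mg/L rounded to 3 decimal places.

k = ln 2 / 18 = 0.03851 per h
Dose 1 (255 mg at t=0 h): 255·exp(−0.03851·6) = 202.394 mg/L
Dose 2 (250 mg at t=1 h): 250·exp(−0.03851·5) = 206.215 mg/L
Dose 3 (25 mg at t=2 h): 25·exp(−0.03851·4) = 21.431 mg/L
Dose 4 (135 mg at t=3 h): 135·exp(−0.03851·3) = 120.271 mg/L
Dose 5 (475 mg at t=4 h): 475·exp(−0.03851·2) = 439.790 mg/L
Dose 6 (55 mg at t=5 h): 55·exp(−0.03851·1) = 52.922 mg/L
C(6) = 202.394 + 206.215 + 21.431 + 120.271 + 439.790 + 52.922 = 1043.024 mg/L

1043.024 mg/L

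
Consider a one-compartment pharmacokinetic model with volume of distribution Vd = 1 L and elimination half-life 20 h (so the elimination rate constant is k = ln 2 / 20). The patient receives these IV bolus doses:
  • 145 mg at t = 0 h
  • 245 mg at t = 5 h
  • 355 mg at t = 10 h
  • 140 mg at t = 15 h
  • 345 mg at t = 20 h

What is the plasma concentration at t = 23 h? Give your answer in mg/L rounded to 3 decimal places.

k = ln 2 / 20 = 0.03466 per h
Dose 1 (145 mg at t=0 h): 145·exp(−0.03466·23) = 65.341 mg/L
Dose 2 (245 mg at t=5 h): 245·exp(−0.03466·18) = 131.292 mg/L
Dose 3 (355 mg at t=10 h): 355·exp(−0.03466·13) = 226.235 mg/L
Dose 4 (140 mg at t=15 h): 140·exp(−0.03466·8) = 106.100 mg/L
Dose 5 (345 mg at t=20 h): 345·exp(−0.03466·3) = 310.931 mg/L
C(23) = 65.341 + 131.292 + 226.235 + 106.100 + 310.931 = 839.899 mg/L

839.899 mg/L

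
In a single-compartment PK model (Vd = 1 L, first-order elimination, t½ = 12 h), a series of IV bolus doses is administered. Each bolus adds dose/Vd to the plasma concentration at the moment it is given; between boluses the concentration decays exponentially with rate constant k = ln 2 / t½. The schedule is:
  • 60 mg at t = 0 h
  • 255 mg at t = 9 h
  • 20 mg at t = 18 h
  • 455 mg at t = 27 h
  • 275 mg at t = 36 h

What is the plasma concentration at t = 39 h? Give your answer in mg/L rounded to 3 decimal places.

k = ln 2 / 12 = 0.05776 per h
Dose 1 (60 mg at t=0 h): 60·exp(−0.05776·39) = 6.307 mg/L
Dose 2 (255 mg at t=9 h): 255·exp(−0.05776·30) = 45.078 mg/L
Dose 3 (20 mg at t=18 h): 20·exp(−0.05776·21) = 5.946 mg/L
Dose 4 (455 mg at t=27 h): 455·exp(−0.05776·12) = 227.500 mg/L
Dose 5 (275 mg at t=36 h): 275·exp(−0.05776·3) = 231.247 mg/L
C(39) = 6.307 + 45.078 + 5.946 + 227.500 + 231.247 = 516.077 mg/L

516.077 mg/L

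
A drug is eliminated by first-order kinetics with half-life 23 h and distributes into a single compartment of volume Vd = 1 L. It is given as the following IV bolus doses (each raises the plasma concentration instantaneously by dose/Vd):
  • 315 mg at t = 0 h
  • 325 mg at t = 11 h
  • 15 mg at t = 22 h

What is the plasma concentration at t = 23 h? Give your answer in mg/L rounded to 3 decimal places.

398.427 mg/L

k = ln 2 / 23 = 0.03014 per h
Dose 1 (315 mg at t=0 h): 315·exp(−0.03014·23) = 157.500 mg/L
Dose 2 (325 mg at t=11 h): 325·exp(−0.03014·12) = 226.373 mg/L
Dose 3 (15 mg at t=22 h): 15·exp(−0.03014·1) = 14.555 mg/L
C(23) = 157.500 + 226.373 + 14.555 = 398.427 mg/L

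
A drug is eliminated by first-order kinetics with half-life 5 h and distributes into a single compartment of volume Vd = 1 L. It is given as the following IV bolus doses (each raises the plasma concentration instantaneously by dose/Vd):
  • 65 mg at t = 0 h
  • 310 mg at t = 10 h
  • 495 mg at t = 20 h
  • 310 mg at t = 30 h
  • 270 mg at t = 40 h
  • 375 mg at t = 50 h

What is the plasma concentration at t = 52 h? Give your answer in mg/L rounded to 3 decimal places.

k = ln 2 / 5 = 0.13863 per h
Dose 1 (65 mg at t=0 h): 65·exp(−0.13863·52) = 0.048 mg/L
Dose 2 (310 mg at t=10 h): 310·exp(−0.13863·42) = 0.918 mg/L
Dose 3 (495 mg at t=20 h): 495·exp(−0.13863·32) = 5.862 mg/L
Dose 4 (310 mg at t=30 h): 310·exp(−0.13863·22) = 14.684 mg/L
Dose 5 (270 mg at t=40 h): 270·exp(−0.13863·12) = 51.155 mg/L
Dose 6 (375 mg at t=50 h): 375·exp(−0.13863·2) = 284.197 mg/L
C(52) = 0.048 + 0.918 + 5.862 + 14.684 + 51.155 + 284.197 = 356.863 mg/L

356.863 mg/L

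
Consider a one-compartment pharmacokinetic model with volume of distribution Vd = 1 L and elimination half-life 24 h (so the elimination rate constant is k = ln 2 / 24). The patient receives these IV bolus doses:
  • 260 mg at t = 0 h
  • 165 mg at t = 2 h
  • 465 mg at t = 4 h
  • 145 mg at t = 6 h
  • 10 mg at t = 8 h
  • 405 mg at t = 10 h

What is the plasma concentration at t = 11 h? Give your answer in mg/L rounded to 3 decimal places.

1224.496 mg/L

k = ln 2 / 24 = 0.02888 per h
Dose 1 (260 mg at t=0 h): 260·exp(−0.02888·11) = 189.235 mg/L
Dose 2 (165 mg at t=2 h): 165·exp(−0.02888·9) = 127.232 mg/L
Dose 3 (465 mg at t=4 h): 465·exp(−0.02888·7) = 379.885 mg/L
Dose 4 (145 mg at t=6 h): 145·exp(−0.02888·5) = 125.503 mg/L
Dose 5 (10 mg at t=8 h): 10·exp(−0.02888·3) = 9.170 mg/L
Dose 6 (405 mg at t=10 h): 405·exp(−0.02888·1) = 393.470 mg/L
C(11) = 189.235 + 127.232 + 379.885 + 125.503 + 9.170 + 393.470 = 1224.496 mg/L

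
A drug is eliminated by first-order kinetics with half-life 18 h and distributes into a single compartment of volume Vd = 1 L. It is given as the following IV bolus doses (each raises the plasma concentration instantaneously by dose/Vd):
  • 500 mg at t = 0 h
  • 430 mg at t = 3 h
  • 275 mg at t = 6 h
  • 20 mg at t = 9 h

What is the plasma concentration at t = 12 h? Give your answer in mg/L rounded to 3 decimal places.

855.122 mg/L

k = ln 2 / 18 = 0.03851 per h
Dose 1 (500 mg at t=0 h): 500·exp(−0.03851·12) = 314.980 mg/L
Dose 2 (430 mg at t=3 h): 430·exp(−0.03851·9) = 304.056 mg/L
Dose 3 (275 mg at t=6 h): 275·exp(−0.03851·6) = 218.268 mg/L
Dose 4 (20 mg at t=9 h): 20·exp(−0.03851·3) = 17.818 mg/L
C(12) = 314.980 + 304.056 + 218.268 + 17.818 = 855.122 mg/L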